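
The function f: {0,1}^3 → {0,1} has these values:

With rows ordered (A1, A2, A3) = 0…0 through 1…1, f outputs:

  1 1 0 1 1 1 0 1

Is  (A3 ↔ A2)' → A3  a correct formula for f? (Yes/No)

Yes

Check the formula against f row by row:
  A1=0, A2=0, A3=0: formula gives 1, f = 1 ✓
  A1=0, A2=0, A3=1: formula gives 1, f = 1 ✓
  A1=0, A2=1, A3=0: formula gives 0, f = 0 ✓
  A1=0, A2=1, A3=1: formula gives 1, f = 1 ✓
  A1=1, A2=0, A3=0: formula gives 1, f = 1 ✓
  …and likewise for the remaining 3 rows.
No disagreement on any input; they are logically equivalent.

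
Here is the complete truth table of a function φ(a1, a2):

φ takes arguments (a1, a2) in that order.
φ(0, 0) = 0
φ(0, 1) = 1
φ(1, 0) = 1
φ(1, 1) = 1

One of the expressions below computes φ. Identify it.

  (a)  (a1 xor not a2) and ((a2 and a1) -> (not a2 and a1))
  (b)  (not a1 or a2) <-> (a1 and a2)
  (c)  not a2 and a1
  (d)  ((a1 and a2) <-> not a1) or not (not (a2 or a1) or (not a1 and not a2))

(a): at (0,0) it gives 1, but φ = 0 — eliminated.
(b): at (0,1) it gives 0, but φ = 1 — eliminated.
(c): at (0,1) it gives 0, but φ = 1 — eliminated.
That leaves (d). Evaluating it on every row reproduces the table of φ exactly.

d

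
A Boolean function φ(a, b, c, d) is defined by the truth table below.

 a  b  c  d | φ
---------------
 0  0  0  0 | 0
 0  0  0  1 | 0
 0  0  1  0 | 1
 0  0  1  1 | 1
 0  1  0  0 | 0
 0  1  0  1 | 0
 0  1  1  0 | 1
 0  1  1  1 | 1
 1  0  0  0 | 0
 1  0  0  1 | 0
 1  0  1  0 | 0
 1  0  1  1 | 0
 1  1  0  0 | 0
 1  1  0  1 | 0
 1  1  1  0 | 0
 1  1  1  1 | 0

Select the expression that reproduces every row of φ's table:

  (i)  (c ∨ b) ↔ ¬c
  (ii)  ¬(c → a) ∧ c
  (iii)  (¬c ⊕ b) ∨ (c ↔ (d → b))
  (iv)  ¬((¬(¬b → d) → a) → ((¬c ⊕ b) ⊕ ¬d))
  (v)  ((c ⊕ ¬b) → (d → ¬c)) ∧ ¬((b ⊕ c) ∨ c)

ii

(i) disagrees with φ on (0,0,1,0) (formula → 0, table → 1); rule it out.
(iii) disagrees with φ on (0,0,0,0) (formula → 1, table → 0); rule it out.
(iv) disagrees with φ on (0,0,1,0) (formula → 0, table → 1); rule it out.
(v) disagrees with φ on (0,0,0,0) (formula → 1, table → 0); rule it out.
(ii) is the remaining candidate, and it agrees with φ on all 16 inputs.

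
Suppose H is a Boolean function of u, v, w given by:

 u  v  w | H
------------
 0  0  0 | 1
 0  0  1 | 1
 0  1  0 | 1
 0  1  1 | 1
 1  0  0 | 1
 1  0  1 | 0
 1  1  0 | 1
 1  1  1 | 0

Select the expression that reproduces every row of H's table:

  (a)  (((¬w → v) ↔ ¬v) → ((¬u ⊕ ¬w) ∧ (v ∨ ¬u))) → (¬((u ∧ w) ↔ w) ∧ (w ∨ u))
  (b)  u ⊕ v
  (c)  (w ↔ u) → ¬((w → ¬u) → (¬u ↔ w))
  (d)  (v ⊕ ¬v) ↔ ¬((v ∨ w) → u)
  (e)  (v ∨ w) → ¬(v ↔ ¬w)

c

(a) fails at (0,0,0): the formula yields 0, H is 1.
(b) fails at (0,0,0): the formula yields 0, H is 1.
(d) fails at (0,0,0): the formula yields 0, H is 1.
(e) fails at (0,0,1): the formula yields 0, H is 1.
That leaves (c). Evaluating it on every row reproduces the table of H exactly.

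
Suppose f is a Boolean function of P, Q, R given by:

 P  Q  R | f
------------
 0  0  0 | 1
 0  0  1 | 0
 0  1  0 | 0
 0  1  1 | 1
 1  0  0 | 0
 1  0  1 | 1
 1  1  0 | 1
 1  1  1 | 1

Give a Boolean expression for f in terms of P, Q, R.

The 0-rows are (0,0,1), (0,1,0), (1,0,0). Take each as a conjunction (¬P·¬Q·R, ¬P·Q·¬R, P·¬Q·¬R), form their disjunction, and complement — that gives a formula that is 1 everywhere f is.

f(P, Q, R) = not ((((not P and not Q) and R) or ((not P and Q) and not R)) or ((P and not Q) and not R))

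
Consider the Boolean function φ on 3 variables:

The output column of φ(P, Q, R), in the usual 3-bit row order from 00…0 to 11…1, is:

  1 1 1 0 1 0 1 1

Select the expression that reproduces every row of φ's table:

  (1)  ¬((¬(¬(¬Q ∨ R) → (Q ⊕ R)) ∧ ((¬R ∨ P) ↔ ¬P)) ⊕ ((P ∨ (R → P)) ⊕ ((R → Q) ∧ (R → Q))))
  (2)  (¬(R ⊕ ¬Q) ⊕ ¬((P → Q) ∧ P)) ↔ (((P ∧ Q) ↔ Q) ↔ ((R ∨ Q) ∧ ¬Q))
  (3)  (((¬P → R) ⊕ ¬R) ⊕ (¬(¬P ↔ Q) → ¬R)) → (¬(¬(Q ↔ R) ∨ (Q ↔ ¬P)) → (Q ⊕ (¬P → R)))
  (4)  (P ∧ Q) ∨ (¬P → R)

(2) fails at (0,0,0): the formula yields 0, φ is 1.
(3) fails at (0,1,1): the formula yields 1, φ is 0.
(4) fails at (0,0,0): the formula yields 0, φ is 1.
Only (1) survives; checking it on all 8 rows confirms it matches φ.

1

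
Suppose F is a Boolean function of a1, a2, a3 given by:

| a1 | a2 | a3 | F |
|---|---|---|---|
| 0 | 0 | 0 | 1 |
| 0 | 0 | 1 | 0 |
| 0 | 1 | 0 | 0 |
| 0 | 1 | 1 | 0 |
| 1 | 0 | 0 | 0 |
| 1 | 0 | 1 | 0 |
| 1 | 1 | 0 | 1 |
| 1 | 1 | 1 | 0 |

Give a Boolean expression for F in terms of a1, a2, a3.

F(a1, a2, a3) = ((¬a1 ∧ ¬a2) ∧ ¬a3) ∨ ((a1 ∧ a2) ∧ ¬a3)

Collect the rows where F=1 — (0,0,0), (1,1,0) — and write one minterm per row: ¬a1·¬a2·¬a3, a1·a2·¬a3. Their union (logical OR) reproduces the table exactly.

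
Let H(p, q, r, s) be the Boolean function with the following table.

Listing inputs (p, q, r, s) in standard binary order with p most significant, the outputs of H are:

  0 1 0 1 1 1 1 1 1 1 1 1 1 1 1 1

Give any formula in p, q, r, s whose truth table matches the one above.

H(p, q, r, s) = ¬((((¬p ∧ ¬q) ∧ ¬r) ∧ ¬s) ∨ (((¬p ∧ ¬q) ∧ r) ∧ ¬s))

The 0-rows are (0,0,0,0), (0,0,1,0). Take each as a conjunction (¬p·¬q·¬r·¬s, ¬p·¬q·r·¬s), form their disjunction, and complement — that gives a formula that is 1 everywhere H is.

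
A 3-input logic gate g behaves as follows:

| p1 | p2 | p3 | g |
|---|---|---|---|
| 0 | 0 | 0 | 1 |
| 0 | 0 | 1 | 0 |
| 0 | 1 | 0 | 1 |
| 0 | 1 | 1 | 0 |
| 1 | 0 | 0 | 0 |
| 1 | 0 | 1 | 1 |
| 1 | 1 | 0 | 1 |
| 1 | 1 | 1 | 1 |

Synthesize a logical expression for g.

There are just 3 zero rows: (0,0,1), (0,1,1), (1,0,0). Their minterms are ¬p1·¬p2·p3, ¬p1·p2·p3, p1·¬p2·¬p3; the OR of those covers precisely the 0-outputs, and negating it yields g.

g(p1, p2, p3) = NOT ((((NOT p1 AND NOT p2) AND p3) OR ((NOT p1 AND p2) AND p3)) OR ((p1 AND NOT p2) AND NOT p3))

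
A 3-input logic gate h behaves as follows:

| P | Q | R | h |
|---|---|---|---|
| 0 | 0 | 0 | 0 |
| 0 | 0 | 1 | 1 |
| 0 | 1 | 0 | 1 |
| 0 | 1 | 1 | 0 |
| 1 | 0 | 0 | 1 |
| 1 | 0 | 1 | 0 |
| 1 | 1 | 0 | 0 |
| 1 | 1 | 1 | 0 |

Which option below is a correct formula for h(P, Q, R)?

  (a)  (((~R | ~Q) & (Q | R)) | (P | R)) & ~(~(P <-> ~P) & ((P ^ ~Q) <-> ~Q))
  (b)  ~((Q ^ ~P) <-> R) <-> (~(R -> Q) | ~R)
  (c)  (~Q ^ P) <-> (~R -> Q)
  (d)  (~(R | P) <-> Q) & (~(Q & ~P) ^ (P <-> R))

d

(a) disagrees with h on (0,0,1) (formula → 0, table → 1); rule it out.
(b) disagrees with h on (0,0,0) (formula → 1, table → 0); rule it out.
(c) disagrees with h on (0,1,0) (formula → 0, table → 1); rule it out.
That leaves (d). Evaluating it on every row reproduces the table of h exactly.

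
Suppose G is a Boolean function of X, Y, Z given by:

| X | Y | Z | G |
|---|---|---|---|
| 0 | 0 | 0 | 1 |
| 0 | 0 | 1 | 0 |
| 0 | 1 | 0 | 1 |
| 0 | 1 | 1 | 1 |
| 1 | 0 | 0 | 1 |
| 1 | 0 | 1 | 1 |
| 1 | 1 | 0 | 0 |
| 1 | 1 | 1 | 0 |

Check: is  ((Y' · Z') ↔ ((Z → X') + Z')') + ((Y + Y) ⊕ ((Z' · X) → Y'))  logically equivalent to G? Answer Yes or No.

No

Evaluate ((Y' · Z') ↔ ((Z → X') + Z')') + ((Y + Y) ⊕ ((Z' · X) → Y')) on each row and compare to G:
  X=0, Y=0, Z=0: formula gives 1, G = 1 ✓
  X=0, Y=0, Z=1: formula gives 1, but G = 0 ✗
A single disagreement suffices: at (0,0,1) they differ, so the formula does not compute G.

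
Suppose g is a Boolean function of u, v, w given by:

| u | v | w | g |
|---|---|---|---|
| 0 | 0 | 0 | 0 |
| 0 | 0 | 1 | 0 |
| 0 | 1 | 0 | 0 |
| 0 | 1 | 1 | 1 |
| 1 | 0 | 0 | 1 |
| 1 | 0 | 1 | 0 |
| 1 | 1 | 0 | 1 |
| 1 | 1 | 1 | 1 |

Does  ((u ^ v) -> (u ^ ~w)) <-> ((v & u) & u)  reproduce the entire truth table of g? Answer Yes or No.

Evaluate ((u ^ v) -> (u ^ ~w)) <-> ((v & u) & u) on each row and compare to g:
  u=0, v=0, w=0: formula gives 0, g = 0 ✓
  u=0, v=0, w=1: formula gives 0, g = 0 ✓
  u=0, v=1, w=0: formula gives 0, g = 0 ✓
  u=0, v=1, w=1: formula gives 1, g = 1 ✓
  u=1, v=0, w=0: formula gives 1, g = 1 ✓
  … (the remaining 3 rows also agree.)
Every row agrees, so the formula is equivalent.

Yes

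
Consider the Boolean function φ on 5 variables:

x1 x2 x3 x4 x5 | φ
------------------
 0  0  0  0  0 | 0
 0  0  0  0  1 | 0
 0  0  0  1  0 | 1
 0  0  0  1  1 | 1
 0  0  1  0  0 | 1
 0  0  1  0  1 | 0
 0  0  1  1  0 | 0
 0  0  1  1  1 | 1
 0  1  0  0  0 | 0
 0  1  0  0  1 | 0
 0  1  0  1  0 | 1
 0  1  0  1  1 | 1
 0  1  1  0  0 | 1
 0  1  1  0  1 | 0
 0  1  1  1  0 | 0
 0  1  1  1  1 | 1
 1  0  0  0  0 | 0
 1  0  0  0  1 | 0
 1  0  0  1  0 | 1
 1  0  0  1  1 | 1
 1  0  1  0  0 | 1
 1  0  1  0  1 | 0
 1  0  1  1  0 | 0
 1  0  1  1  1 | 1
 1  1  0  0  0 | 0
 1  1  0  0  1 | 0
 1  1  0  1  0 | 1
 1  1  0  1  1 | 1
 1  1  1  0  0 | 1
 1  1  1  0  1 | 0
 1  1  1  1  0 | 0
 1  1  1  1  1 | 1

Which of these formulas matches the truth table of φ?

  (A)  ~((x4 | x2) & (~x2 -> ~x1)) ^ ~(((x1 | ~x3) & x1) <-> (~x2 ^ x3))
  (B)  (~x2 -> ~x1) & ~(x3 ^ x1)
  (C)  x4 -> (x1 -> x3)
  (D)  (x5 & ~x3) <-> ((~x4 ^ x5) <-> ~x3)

(A): at (0,0,1,0,1) it gives 1, but φ = 0 — eliminated.
(B): at (0,0,0,0,0) it gives 1, but φ = 0 — eliminated.
(C): at (0,0,0,0,0) it gives 1, but φ = 0 — eliminated.
That leaves (D). Evaluating it on every row reproduces the table of φ exactly.

D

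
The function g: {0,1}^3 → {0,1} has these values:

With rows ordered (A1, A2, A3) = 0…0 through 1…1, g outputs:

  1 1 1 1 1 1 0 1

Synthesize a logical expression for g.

g(A1, A2, A3) = not ((A1 and A2) and not A3)

g is 0 on exactly one input, (1,1,0), whose minterm is A1·A2·¬A3. So g is the negation of that single conjunction.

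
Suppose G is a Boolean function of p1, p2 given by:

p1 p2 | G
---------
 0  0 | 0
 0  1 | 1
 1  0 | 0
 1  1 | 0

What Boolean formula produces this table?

Only row (0,1) gives 1. That row's minterm ¬p1·p2 is G directly.

G(p1, p2) = not p1 and p2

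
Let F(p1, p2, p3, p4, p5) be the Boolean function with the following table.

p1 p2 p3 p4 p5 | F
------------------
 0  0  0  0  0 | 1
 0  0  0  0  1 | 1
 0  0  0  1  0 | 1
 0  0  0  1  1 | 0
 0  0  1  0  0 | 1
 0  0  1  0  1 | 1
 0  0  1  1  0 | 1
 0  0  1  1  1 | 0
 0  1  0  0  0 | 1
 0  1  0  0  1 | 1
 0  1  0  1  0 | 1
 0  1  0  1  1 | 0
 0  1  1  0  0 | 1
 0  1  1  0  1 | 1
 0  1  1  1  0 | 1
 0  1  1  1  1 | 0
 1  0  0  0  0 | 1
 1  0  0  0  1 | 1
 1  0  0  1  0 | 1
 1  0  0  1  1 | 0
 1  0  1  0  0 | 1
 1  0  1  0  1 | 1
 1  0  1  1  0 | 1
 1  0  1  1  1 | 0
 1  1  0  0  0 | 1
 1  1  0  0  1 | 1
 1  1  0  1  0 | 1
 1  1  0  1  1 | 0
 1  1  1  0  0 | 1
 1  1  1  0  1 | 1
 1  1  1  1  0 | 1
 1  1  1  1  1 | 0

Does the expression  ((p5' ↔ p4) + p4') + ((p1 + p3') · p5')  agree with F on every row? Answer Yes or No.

Yes

Test each input against both F and the formula:
  p1=0, p2=0, p3=0, p4=0, p5=0: formula gives 1, F = 1 ✓
  p1=0, p2=0, p3=0, p4=0, p5=1: formula gives 1, F = 1 ✓
  p1=0, p2=0, p3=0, p4=1, p5=0: formula gives 1, F = 1 ✓
  p1=0, p2=0, p3=0, p4=1, p5=1: formula gives 0, F = 0 ✓
  … (the remaining 28 rows also agree.)
No disagreement on any input; they are logically equivalent.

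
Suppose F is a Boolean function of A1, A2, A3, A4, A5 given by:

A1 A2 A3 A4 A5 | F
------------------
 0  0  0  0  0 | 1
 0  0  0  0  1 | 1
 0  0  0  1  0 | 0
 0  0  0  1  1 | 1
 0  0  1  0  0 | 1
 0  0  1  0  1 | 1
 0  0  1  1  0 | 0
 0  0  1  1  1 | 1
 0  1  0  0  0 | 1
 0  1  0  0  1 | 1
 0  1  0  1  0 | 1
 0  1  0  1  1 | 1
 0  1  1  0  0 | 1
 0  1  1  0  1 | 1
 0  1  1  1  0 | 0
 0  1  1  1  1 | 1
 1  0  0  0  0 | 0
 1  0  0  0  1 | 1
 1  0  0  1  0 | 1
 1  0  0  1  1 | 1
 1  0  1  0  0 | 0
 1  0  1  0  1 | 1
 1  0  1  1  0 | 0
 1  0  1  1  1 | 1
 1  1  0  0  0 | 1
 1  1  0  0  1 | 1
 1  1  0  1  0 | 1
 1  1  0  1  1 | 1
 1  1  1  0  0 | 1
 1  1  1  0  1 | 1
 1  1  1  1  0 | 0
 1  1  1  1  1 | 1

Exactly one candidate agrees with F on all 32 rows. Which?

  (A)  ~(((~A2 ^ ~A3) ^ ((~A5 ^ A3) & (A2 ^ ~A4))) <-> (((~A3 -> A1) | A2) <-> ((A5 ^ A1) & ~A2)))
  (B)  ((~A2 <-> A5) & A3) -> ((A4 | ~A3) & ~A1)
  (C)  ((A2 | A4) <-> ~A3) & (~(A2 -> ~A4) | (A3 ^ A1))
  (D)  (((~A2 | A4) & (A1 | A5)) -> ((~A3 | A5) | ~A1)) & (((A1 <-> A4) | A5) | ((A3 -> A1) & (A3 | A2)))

D

(A): at (0,0,0,0,0) it gives 0, but F = 1 — eliminated.
(B): at (0,0,0,1,0) it gives 1, but F = 0 — eliminated.
(C): at (0,0,0,0,0) it gives 0, but F = 1 — eliminated.
That leaves (D). Evaluating it on every row reproduces the table of F exactly.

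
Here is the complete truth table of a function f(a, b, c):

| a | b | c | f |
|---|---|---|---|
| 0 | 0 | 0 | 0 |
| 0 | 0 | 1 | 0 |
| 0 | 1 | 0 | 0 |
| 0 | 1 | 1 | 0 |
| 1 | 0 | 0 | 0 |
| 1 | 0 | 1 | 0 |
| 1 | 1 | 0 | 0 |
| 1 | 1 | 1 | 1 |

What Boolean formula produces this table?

The output is 1 only when every input is 1 — the AND of all inputs.

f(a, b, c) = (a · b) · c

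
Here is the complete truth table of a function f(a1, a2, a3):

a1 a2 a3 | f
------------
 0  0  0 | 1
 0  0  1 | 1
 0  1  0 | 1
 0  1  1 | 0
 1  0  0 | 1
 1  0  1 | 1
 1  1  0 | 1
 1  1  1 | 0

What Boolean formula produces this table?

f(a1, a2, a3) = NOT (((NOT a1 AND a2) AND a3) OR ((a1 AND a2) AND a3))

The 0-rows are (0,1,1), (1,1,1). Take each as a conjunction (¬a1·a2·a3, a1·a2·a3), form their disjunction, and complement — that gives a formula that is 1 everywhere f is.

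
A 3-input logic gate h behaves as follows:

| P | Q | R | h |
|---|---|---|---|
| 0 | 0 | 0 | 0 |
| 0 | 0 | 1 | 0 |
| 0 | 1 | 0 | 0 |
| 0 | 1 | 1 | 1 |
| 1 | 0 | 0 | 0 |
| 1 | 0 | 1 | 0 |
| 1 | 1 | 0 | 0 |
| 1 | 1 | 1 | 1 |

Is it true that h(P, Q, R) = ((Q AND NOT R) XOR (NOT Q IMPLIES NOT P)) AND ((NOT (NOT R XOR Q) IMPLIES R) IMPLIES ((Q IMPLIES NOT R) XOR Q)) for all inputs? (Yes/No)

Evaluate ((Q AND NOT R) XOR (NOT Q IMPLIES NOT P)) AND ((NOT (NOT R XOR Q) IMPLIES R) IMPLIES ((Q IMPLIES NOT R) XOR Q)) on each row and compare to h:
  P=0, Q=0, R=0: formula gives 1, but h = 0 ✗
Since they disagree at (0,0,0), the expression is not a correct formula for h.

No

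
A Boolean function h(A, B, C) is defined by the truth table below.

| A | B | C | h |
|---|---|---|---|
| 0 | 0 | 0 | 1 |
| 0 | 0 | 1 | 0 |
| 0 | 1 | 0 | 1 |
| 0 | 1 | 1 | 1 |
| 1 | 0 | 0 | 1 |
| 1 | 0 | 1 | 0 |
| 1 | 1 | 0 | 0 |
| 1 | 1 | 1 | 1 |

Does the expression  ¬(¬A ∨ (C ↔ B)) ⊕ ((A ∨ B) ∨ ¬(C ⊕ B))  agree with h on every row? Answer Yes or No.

Evaluate ¬(¬A ∨ (C ↔ B)) ⊕ ((A ∨ B) ∨ ¬(C ⊕ B)) on each row and compare to h:
  A=0, B=0, C=0: formula gives 1, h = 1 ✓
  A=0, B=0, C=1: formula gives 0, h = 0 ✓
  A=0, B=1, C=0: formula gives 1, h = 1 ✓
  A=0, B=1, C=1: formula gives 1, h = 1 ✓
  A=1, B=0, C=0: formula gives 1, h = 1 ✓
  … (the remaining 3 rows also agree.)
All 8 rows match — the expression computes h exactly.

Yes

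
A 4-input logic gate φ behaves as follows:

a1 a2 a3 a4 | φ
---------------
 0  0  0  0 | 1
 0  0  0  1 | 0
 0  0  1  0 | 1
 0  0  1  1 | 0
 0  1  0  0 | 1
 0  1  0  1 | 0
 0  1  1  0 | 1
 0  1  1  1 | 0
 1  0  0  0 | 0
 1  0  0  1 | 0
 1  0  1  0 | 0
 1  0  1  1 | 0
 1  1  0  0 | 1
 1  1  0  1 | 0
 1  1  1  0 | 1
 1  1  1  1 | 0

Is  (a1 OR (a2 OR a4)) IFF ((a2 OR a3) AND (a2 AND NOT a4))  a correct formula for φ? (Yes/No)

Evaluate (a1 OR (a2 OR a4)) IFF ((a2 OR a3) AND (a2 AND NOT a4)) on each row and compare to φ:
  a1=0, a2=0, a3=0, a4=0: formula gives 1, φ = 1 ✓
  a1=0, a2=0, a3=0, a4=1: formula gives 0, φ = 0 ✓
  a1=0, a2=0, a3=1, a4=0: formula gives 1, φ = 1 ✓
  a1=0, a2=0, a3=1, a4=1: formula gives 0, φ = 0 ✓
  …and likewise for the remaining 12 rows.
No disagreement on any input; they are logically equivalent.

Yes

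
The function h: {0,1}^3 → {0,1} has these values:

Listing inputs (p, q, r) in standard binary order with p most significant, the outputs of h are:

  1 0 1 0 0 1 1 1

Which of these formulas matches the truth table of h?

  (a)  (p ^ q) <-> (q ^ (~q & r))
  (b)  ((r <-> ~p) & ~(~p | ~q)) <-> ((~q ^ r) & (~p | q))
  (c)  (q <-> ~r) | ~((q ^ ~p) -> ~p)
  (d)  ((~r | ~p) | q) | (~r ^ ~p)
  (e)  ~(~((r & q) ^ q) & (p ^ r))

e

(a) disagrees with h on (0,1,1) (formula → 1, table → 0); rule it out.
(b) disagrees with h on (0,0,0) (formula → 0, table → 1); rule it out.
(c) disagrees with h on (0,0,0) (formula → 0, table → 1); rule it out.
(d) disagrees with h on (0,0,1) (formula → 1, table → 0); rule it out.
(e) is the remaining candidate, and it agrees with h on all 8 inputs.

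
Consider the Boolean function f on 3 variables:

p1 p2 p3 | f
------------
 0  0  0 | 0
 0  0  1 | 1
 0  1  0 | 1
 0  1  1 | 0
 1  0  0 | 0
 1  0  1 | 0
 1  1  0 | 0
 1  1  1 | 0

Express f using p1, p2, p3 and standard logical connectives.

f=1 on 2 inputs: (0,0,1), (0,1,0). Reading each as a conjunction of literals (¬p1·¬p2·p3, ¬p1·p2·¬p3) and taking the OR gives the canonical DNF.

f(p1, p2, p3) = ((NOT p1 AND NOT p2) AND p3) OR ((NOT p1 AND p2) AND NOT p3)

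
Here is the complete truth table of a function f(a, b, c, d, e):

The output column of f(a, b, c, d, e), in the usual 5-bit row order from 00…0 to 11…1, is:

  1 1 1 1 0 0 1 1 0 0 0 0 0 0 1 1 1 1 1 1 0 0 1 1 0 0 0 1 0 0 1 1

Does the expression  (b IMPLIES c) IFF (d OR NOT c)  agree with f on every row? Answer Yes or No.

Check the formula against f row by row:
  a=0, b=0, c=0, d=0, e=0: formula gives 1, f = 1 ✓
  a=0, b=0, c=0, d=0, e=1: formula gives 1, f = 1 ✓
  a=0, b=0, c=0, d=1, e=0: formula gives 1, f = 1 ✓
  a=0, b=0, c=0, d=1, e=1: formula gives 1, f = 1 ✓
  …
  a=1, b=1, c=0, d=1, e=1: formula gives 0, but f = 1 ✗
Since they disagree at (1,1,0,1,1), the expression is not a correct formula for f.

No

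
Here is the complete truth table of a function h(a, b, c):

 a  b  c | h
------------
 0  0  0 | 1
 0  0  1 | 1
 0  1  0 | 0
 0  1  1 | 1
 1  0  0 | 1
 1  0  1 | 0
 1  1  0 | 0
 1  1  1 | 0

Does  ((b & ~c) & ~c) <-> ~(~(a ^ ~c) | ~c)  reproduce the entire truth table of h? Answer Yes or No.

Yes

Evaluate ((b & ~c) & ~c) <-> ~(~(a ^ ~c) | ~c) on each row and compare to h:
  a=0, b=0, c=0: formula gives 1, h = 1 ✓
  a=0, b=0, c=1: formula gives 1, h = 1 ✓
  a=0, b=1, c=0: formula gives 0, h = 0 ✓
  a=0, b=1, c=1: formula gives 1, h = 1 ✓
  a=1, b=0, c=0: formula gives 1, h = 1 ✓
  …and likewise for the remaining 3 rows.
Every row agrees, so the formula is equivalent.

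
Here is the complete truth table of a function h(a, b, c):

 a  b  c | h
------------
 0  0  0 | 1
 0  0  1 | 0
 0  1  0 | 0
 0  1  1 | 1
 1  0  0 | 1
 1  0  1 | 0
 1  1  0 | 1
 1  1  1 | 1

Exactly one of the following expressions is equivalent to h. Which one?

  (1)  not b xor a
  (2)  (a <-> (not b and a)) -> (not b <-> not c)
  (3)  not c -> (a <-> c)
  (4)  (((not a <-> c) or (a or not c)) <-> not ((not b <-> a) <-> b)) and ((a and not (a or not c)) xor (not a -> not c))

(1) disagrees with h on (0,0,1) (formula → 1, table → 0); rule it out.
(3) disagrees with h on (0,0,1) (formula → 1, table → 0); rule it out.
(4) disagrees with h on (0,0,0) (formula → 0, table → 1); rule it out.
Only (2) survives; checking it on all 8 rows confirms it matches h.

2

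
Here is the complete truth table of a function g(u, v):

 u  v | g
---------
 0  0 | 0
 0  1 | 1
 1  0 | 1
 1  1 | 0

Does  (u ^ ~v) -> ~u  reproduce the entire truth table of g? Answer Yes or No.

No

Check the formula against g row by row:
  u=0, v=0: formula gives 1, but g = 0 ✗
Row (0,0) is a counterexample, so the formula is not equivalent to g.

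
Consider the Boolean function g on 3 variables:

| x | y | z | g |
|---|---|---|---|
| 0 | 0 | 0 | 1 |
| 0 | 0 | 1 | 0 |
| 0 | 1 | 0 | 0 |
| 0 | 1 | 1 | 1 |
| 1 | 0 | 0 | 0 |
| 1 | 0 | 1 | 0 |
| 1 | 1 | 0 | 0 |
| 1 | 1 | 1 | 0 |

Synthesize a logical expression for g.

The 1-rows are (0,0,0), (0,1,1). Each contributes one minterm — ¬x·¬y·¬z; ¬x·y·z — and their disjunction is a sum-of-products form of g.

g(x, y, z) = ((x' · y') · z') + ((x' · y) · z)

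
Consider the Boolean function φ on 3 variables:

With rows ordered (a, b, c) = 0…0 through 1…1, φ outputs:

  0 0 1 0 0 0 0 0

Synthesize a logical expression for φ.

φ(a, b, c) = (not a and b) and not c

φ is 1 on exactly one input, (0,1,0), whose minterm is ¬a·b·¬c. So φ is just that conjunction.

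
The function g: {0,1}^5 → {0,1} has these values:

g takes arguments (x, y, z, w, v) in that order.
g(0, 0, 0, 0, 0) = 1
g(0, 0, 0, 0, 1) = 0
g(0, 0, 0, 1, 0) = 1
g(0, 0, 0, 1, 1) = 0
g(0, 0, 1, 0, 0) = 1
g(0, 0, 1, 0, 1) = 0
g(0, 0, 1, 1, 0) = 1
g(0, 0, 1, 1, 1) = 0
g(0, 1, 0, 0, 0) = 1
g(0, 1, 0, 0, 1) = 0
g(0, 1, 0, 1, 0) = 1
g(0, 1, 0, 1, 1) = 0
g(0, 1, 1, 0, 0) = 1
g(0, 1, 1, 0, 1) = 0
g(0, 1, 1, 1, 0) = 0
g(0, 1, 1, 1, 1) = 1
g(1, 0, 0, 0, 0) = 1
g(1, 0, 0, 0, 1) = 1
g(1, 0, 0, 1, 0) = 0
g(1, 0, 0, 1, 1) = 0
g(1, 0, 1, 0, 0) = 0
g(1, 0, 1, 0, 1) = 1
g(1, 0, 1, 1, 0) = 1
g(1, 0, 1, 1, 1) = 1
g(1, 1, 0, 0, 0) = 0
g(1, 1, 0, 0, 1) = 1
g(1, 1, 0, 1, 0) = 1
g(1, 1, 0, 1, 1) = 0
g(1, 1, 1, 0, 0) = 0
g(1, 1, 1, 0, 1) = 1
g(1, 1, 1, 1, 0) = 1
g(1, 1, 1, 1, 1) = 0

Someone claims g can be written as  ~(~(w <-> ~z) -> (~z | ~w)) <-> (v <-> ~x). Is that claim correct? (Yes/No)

Check the formula against g row by row:
  x=0, y=0, z=0, w=0, v=0: formula gives 1, g = 1 ✓
  x=0, y=0, z=0, w=0, v=1: formula gives 0, g = 0 ✓
  x=0, y=0, z=0, w=1, v=0: formula gives 1, g = 1 ✓
  x=0, y=0, z=0, w=1, v=1: formula gives 0, g = 0 ✓
  …
  x=0, y=0, z=1, w=1, v=0: formula gives 0, but g = 1 ✗
Row (0,0,1,1,0) is a counterexample, so the formula is not equivalent to g.

No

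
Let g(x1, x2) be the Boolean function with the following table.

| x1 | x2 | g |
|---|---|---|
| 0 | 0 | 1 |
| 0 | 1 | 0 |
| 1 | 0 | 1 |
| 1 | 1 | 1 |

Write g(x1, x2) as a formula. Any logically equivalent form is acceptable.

This is x2 → x1 (false only at 0,1).

g(x1, x2) = x2 → x1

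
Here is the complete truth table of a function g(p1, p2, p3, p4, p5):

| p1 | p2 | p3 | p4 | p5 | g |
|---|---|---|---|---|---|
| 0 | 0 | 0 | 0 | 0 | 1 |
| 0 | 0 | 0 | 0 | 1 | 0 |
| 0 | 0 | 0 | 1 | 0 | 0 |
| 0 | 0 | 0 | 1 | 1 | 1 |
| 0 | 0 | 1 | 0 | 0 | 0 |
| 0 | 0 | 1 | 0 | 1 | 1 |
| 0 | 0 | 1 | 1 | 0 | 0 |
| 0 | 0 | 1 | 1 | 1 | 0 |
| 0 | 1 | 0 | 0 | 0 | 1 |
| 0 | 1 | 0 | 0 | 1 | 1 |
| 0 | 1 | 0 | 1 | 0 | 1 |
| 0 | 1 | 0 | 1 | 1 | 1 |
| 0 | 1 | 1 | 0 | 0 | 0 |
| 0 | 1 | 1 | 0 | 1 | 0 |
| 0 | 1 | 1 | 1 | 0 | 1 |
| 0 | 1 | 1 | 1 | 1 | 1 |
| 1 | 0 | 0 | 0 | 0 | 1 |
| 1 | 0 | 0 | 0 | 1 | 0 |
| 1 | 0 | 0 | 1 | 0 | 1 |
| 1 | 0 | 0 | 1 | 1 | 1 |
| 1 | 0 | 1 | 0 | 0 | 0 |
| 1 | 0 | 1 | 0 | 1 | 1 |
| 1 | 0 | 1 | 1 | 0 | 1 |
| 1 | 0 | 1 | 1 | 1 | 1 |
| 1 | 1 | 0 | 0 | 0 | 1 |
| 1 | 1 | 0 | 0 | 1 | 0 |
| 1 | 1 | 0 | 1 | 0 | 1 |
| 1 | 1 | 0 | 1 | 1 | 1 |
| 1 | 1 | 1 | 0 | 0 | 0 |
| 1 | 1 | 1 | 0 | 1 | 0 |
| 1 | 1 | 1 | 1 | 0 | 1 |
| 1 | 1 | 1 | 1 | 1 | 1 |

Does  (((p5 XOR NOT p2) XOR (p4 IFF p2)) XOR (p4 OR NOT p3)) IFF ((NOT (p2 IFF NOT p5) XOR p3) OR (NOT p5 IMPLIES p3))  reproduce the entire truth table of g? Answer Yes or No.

No

Check the formula against g row by row:
  p1=0, p2=0, p3=0, p4=0, p5=0: formula gives 1, g = 1 ✓
  p1=0, p2=0, p3=0, p4=0, p5=1: formula gives 0, g = 0 ✓
  p1=0, p2=0, p3=0, p4=1, p5=0: formula gives 0, g = 0 ✓
  p1=0, p2=0, p3=0, p4=1, p5=1: formula gives 1, g = 1 ✓
  …
  p1=0, p2=0, p3=1, p4=1, p5=1: formula gives 1, but g = 0 ✗
Since they disagree at (0,0,1,1,1), the expression is not a correct formula for g.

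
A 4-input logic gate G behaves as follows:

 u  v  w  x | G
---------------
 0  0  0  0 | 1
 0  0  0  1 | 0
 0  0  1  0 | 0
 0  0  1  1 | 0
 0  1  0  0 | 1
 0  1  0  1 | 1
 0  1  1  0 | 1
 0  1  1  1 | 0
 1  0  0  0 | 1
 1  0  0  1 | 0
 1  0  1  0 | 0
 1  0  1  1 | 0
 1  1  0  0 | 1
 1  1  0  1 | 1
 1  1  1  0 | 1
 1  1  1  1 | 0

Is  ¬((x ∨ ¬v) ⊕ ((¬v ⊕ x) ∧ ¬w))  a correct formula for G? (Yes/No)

Yes

Check the formula against G row by row:
  u=0, v=0, w=0, x=0: formula gives 1, G = 1 ✓
  u=0, v=0, w=0, x=1: formula gives 0, G = 0 ✓
  u=0, v=0, w=1, x=0: formula gives 0, G = 0 ✓
  u=0, v=0, w=1, x=1: formula gives 0, G = 0 ✓
  … (the remaining 12 rows also agree.)
No disagreement on any input; they are logically equivalent.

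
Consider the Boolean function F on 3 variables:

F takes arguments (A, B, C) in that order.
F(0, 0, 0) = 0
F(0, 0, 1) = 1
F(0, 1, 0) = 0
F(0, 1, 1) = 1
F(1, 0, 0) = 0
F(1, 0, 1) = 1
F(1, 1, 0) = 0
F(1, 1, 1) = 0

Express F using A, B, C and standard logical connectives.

F(A, B, C) = (((not A and not B) and C) or ((not A and B) and C)) or ((A and not B) and C)

F=1 on 3 inputs: (0,0,1), (0,1,1), (1,0,1). Reading each as a conjunction of literals (¬A·¬B·C, ¬A·B·C, A·¬B·C) and taking the OR gives the canonical DNF.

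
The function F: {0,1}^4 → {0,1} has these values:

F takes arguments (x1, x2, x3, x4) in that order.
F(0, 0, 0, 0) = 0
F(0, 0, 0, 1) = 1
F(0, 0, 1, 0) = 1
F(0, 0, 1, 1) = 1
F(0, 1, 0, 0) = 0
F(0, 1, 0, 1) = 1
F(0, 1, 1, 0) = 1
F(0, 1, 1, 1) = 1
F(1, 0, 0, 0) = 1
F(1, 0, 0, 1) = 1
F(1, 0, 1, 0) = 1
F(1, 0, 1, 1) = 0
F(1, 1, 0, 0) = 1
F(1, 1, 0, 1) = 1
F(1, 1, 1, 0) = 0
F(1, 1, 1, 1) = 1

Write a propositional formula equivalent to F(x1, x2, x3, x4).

F(x1, x2, x3, x4) = ~((((((~x1 & ~x2) & ~x3) & ~x4) | (((~x1 & x2) & ~x3) & ~x4)) | (((x1 & ~x2) & x3) & x4)) | (((x1 & x2) & x3) & ~x4))

F is 0 on only 4 rows — (0,0,0,0), (0,1,0,0), (1,0,1,1), (1,1,1,0). Writing each as a minterm (¬x1·¬x2·¬x3·¬x4, ¬x1·x2·¬x3·¬x4, x1·¬x2·x3·x4, x1·x2·x3·¬x4) and OR-ing them characterizes exactly where F=0, so F is the negation of that disjunction.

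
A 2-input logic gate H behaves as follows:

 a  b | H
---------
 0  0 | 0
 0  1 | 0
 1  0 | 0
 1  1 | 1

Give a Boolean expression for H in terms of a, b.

The output is 1 only when every input is 1 — the AND of all inputs.

H(a, b) = a and b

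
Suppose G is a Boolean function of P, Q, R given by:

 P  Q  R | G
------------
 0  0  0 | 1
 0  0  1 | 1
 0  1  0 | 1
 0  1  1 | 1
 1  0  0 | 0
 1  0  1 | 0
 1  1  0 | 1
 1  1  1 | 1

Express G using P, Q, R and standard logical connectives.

G(P, Q, R) = NOT (((P AND NOT Q) AND NOT R) OR ((P AND NOT Q) AND R))

There are just 2 zero rows: (1,0,0), (1,0,1). Their minterms are P·¬Q·¬R, P·¬Q·R; the OR of those covers precisely the 0-outputs, and negating it yields G.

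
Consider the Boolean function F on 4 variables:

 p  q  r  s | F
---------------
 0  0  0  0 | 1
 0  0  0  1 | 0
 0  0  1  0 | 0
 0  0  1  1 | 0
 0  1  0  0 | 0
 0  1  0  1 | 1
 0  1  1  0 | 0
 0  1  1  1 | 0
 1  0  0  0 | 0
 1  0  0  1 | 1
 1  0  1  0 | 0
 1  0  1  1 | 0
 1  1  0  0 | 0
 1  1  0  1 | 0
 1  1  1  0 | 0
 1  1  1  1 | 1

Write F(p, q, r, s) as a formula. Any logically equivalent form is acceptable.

Collect the rows where F=1 — (0,0,0,0), (0,1,0,1), (1,0,0,1), (1,1,1,1) — and write one minterm per row: ¬p·¬q·¬r·¬s, ¬p·q·¬r·s, p·¬q·¬r·s, p·q·r·s. Their union (logical OR) reproduces the table exactly.

F(p, q, r, s) = (((((~p & ~q) & ~r) & ~s) | (((~p & q) & ~r) & s)) | (((p & ~q) & ~r) & s)) | (((p & q) & r) & s)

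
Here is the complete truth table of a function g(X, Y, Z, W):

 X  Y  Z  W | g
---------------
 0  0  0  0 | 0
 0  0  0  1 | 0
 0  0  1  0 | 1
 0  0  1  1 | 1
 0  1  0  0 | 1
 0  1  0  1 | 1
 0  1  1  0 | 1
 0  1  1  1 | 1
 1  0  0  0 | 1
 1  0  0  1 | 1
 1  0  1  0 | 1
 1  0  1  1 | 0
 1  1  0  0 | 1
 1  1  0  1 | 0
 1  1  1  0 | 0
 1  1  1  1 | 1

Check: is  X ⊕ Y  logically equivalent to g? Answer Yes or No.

No

Evaluate X ⊕ Y on each row and compare to g:
  X=0, Y=0, Z=0, W=0: formula gives 0, g = 0 ✓
  X=0, Y=0, Z=0, W=1: formula gives 0, g = 0 ✓
  X=0, Y=0, Z=1, W=0: formula gives 0, but g = 1 ✗
Since they disagree at (0,0,1,0), the expression is not a correct formula for g.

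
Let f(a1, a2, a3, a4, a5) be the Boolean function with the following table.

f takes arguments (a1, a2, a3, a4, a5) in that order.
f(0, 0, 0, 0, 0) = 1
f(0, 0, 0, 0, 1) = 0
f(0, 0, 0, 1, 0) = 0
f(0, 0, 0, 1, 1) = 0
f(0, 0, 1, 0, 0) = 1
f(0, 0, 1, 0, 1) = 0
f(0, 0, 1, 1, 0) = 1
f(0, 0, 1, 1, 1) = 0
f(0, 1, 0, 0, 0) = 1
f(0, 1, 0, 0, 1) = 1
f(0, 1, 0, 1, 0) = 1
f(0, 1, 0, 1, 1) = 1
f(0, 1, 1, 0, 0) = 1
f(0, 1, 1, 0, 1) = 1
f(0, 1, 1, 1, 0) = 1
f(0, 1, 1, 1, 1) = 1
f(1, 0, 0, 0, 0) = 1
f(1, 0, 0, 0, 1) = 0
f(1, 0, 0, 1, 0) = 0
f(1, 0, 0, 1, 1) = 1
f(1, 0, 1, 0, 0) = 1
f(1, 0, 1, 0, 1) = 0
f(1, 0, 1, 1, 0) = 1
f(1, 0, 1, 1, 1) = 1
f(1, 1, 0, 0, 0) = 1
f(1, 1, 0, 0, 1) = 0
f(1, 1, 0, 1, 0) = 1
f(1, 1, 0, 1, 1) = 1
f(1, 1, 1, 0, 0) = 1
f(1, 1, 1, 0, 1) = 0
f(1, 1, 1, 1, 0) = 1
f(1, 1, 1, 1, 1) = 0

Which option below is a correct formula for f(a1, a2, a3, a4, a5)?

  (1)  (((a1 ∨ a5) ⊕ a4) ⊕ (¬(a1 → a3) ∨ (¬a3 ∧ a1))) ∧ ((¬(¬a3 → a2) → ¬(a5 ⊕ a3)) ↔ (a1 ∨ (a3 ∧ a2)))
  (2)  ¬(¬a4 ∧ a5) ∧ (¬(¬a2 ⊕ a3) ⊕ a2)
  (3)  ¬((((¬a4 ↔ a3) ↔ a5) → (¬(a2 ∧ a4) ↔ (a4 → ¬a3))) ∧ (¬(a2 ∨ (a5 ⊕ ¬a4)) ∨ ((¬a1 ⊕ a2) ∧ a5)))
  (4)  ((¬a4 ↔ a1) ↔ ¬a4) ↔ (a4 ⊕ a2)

3

(1) disagrees with f on (0,0,0,0,0) (formula → 0, table → 1); rule it out.
(2) disagrees with f on (0,0,0,0,0) (formula → 0, table → 1); rule it out.
(4) disagrees with f on (0,0,0,0,1) (formula → 1, table → 0); rule it out.
Only (3) survives; checking it on all 32 rows confirms it matches f.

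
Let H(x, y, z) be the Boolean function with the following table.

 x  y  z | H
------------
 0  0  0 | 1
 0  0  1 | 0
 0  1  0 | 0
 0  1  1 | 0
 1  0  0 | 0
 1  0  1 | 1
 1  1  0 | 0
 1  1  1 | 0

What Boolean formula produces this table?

H(x, y, z) = ((x' · y') · z') + ((x · y') · z)

The 1-rows are (0,0,0), (1,0,1). Each contributes one minterm — ¬x·¬y·¬z; x·¬y·z — and their disjunction is a sum-of-products form of H.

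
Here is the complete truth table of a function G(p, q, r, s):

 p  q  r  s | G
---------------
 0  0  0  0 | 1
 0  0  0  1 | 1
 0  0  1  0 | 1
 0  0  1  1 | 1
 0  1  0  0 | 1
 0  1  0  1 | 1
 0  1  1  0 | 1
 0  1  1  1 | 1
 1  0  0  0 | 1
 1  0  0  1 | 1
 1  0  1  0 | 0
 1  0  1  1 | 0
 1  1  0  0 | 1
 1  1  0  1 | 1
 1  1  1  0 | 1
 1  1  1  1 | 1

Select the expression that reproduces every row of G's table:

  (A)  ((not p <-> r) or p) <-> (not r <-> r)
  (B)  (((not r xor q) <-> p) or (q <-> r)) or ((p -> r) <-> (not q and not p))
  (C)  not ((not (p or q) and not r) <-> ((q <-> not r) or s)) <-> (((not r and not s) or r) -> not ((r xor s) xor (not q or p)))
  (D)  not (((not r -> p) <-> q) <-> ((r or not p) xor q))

B

(A) disagrees with G on (0,0,1,0) (formula → 0, table → 1); rule it out.
(C) disagrees with G on (0,0,0,0) (formula → 0, table → 1); rule it out.
(D) disagrees with G on (0,0,0,0) (formula → 0, table → 1); rule it out.
That leaves (B). Evaluating it on every row reproduces the table of G exactly.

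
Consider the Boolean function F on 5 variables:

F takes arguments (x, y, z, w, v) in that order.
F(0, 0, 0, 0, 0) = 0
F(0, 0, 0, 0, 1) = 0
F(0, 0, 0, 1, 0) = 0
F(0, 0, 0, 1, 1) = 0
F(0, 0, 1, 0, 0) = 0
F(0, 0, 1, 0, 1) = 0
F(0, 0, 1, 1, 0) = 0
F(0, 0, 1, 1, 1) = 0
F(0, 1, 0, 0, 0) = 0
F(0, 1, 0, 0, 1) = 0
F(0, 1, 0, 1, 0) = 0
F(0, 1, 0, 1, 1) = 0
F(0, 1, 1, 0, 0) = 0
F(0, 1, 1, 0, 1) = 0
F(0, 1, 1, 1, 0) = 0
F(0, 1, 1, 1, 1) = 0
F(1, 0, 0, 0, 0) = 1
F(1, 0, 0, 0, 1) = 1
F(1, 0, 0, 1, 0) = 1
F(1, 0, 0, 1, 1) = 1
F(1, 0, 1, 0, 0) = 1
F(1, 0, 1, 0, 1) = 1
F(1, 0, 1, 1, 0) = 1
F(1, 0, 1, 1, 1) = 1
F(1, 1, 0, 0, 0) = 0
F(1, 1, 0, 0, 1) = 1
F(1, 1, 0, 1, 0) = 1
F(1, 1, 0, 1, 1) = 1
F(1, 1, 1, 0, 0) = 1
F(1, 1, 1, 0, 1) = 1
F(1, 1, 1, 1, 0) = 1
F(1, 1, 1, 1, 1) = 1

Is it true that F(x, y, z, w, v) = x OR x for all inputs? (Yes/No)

Evaluate x OR x on each row and compare to F:
  x=0, y=0, z=0, w=0, v=0: formula gives 0, F = 0 ✓
  x=0, y=0, z=0, w=0, v=1: formula gives 0, F = 0 ✓
  x=0, y=0, z=0, w=1, v=0: formula gives 0, F = 0 ✓
  x=0, y=0, z=0, w=1, v=1: formula gives 0, F = 0 ✓
  …
  x=1, y=1, z=0, w=0, v=0: formula gives 1, but F = 0 ✗
A single disagreement suffices: at (1,1,0,0,0) they differ, so the formula does not compute F.

No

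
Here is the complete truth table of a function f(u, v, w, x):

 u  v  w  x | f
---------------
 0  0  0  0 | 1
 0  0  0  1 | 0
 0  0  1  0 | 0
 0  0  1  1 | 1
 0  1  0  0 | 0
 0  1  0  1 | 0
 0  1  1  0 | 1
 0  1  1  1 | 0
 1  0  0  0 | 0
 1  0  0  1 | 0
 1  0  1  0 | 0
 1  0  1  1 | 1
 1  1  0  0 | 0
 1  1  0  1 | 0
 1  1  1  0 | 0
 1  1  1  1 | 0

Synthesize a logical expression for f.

Collect the rows where f=1 — (0,0,0,0), (0,0,1,1), (0,1,1,0), (1,0,1,1) — and write one minterm per row: ¬u·¬v·¬w·¬x, ¬u·¬v·w·x, ¬u·v·w·¬x, u·¬v·w·x. Their union (logical OR) reproduces the table exactly.

f(u, v, w, x) = (((((¬u ∧ ¬v) ∧ ¬w) ∧ ¬x) ∨ (((¬u ∧ ¬v) ∧ w) ∧ x)) ∨ (((¬u ∧ v) ∧ w) ∧ ¬x)) ∨ (((u ∧ ¬v) ∧ w) ∧ x)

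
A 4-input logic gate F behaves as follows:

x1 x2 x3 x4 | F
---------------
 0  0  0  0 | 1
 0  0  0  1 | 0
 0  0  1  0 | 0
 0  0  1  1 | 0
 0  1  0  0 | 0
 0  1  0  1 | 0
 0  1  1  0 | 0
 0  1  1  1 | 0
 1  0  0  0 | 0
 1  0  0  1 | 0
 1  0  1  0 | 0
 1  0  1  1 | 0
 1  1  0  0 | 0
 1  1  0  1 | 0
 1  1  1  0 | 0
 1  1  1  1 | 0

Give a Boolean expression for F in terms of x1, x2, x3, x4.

The output is 1 only when every input is 0 — NOR of all inputs.

F(x1, x2, x3, x4) = ¬(((x1 ∨ x2) ∨ x3) ∨ x4)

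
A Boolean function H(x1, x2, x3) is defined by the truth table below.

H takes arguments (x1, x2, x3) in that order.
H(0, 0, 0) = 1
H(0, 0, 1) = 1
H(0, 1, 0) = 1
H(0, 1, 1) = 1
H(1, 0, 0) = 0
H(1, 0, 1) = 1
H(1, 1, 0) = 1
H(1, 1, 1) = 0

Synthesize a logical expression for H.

The 0-rows are (1,0,0), (1,1,1). Take each as a conjunction (x1·¬x2·¬x3, x1·x2·x3), form their disjunction, and complement — that gives a formula that is 1 everywhere H is.

H(x1, x2, x3) = not (((x1 and not x2) and not x3) or ((x1 and x2) and x3))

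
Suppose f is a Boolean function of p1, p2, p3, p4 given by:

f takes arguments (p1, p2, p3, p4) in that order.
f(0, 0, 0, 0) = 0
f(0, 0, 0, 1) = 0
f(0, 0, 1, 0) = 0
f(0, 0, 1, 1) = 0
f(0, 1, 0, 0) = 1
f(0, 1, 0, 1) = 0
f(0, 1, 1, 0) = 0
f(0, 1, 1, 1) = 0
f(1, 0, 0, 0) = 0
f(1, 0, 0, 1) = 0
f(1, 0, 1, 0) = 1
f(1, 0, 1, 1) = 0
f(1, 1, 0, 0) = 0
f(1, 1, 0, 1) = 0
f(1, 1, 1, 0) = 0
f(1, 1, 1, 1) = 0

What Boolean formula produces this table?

The 1-rows are (0,1,0,0), (1,0,1,0). Each contributes one minterm — ¬p1·p2·¬p3·¬p4; p1·¬p2·p3·¬p4 — and their disjunction is a sum-of-products form of f.

f(p1, p2, p3, p4) = (((NOT p1 AND p2) AND NOT p3) AND NOT p4) OR (((p1 AND NOT p2) AND p3) AND NOT p4)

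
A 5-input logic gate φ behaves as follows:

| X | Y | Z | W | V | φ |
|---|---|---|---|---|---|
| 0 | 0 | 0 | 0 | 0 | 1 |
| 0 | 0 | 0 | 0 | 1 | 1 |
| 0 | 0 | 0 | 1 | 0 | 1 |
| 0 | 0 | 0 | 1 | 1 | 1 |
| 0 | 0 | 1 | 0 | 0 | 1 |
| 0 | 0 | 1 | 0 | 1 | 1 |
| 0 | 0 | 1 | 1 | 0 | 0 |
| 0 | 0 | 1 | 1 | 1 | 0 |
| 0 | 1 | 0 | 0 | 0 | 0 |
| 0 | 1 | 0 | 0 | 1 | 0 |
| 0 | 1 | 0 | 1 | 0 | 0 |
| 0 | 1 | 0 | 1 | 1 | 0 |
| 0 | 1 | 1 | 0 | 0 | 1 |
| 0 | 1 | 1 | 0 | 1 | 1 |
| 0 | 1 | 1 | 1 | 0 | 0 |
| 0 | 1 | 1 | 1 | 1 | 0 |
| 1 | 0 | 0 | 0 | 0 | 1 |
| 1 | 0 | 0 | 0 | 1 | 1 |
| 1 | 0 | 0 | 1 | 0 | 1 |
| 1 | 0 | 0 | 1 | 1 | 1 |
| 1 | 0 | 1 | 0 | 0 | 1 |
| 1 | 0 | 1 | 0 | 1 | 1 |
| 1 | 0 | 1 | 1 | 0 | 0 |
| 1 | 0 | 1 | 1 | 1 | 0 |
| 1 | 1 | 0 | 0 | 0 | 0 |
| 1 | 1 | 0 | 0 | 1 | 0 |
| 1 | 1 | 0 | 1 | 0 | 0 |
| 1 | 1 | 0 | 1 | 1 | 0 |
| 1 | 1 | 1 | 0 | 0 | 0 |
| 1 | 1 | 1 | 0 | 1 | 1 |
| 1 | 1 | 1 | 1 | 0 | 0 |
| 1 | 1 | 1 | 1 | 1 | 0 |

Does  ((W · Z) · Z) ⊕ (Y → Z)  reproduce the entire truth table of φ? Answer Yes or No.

Evaluate ((W · Z) · Z) ⊕ (Y → Z) on each row and compare to φ:
  X=0, Y=0, Z=0, W=0, V=0: formula gives 1, φ = 1 ✓
  X=0, Y=0, Z=0, W=0, V=1: formula gives 1, φ = 1 ✓
  X=0, Y=0, Z=0, W=1, V=0: formula gives 1, φ = 1 ✓
  X=0, Y=0, Z=0, W=1, V=1: formula gives 1, φ = 1 ✓
  …
  X=1, Y=1, Z=1, W=0, V=0: formula gives 1, but φ = 0 ✗
Row (1,1,1,0,0) is a counterexample, so the formula is not equivalent to φ.

No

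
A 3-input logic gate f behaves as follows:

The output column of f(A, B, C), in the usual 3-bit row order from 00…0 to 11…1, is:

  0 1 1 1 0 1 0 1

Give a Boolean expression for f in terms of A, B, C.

f(A, B, C) = ((((A' · B') · C') + ((A · B') · C')) + ((A · B) · C'))'

f is 0 on only 3 rows — (0,0,0), (1,0,0), (1,1,0). Writing each as a minterm (¬A·¬B·¬C, A·¬B·¬C, A·B·¬C) and OR-ing them characterizes exactly where f=0, so f is the negation of that disjunction.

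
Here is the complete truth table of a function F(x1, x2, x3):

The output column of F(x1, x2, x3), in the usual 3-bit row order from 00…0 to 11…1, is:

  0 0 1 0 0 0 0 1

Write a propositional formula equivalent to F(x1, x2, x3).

F=1 on 2 inputs: (0,1,0), (1,1,1). Reading each as a conjunction of literals (¬x1·x2·¬x3, x1·x2·x3) and taking the OR gives the canonical DNF.

F(x1, x2, x3) = ((NOT x1 AND x2) AND NOT x3) OR ((x1 AND x2) AND x3)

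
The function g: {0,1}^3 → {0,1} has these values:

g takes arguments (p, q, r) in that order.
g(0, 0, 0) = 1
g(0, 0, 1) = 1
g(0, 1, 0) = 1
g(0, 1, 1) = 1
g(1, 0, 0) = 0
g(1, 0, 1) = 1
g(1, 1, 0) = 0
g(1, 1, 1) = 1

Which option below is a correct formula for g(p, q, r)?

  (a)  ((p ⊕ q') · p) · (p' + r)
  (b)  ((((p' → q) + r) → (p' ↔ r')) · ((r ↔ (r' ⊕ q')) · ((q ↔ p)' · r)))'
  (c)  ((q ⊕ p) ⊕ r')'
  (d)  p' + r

(a) fails at (0,0,0): the formula yields 0, g is 1.
(b) fails at (1,0,0): the formula yields 1, g is 0.
(c) fails at (0,0,0): the formula yields 0, g is 1.
Only (d) survives; checking it on all 8 rows confirms it matches g.

d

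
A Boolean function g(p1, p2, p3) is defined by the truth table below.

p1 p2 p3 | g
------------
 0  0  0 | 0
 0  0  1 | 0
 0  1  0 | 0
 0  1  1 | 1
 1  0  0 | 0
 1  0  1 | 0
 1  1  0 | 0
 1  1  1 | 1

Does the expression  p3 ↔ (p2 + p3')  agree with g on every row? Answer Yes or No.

Check the formula against g row by row:
  p1=0, p2=0, p3=0: formula gives 0, g = 0 ✓
  p1=0, p2=0, p3=1: formula gives 0, g = 0 ✓
  p1=0, p2=1, p3=0: formula gives 0, g = 0 ✓
  p1=0, p2=1, p3=1: formula gives 1, g = 1 ✓
  p1=1, p2=0, p3=0: formula gives 0, g = 0 ✓
  … (the remaining 3 rows also agree.)
No disagreement on any input; they are logically equivalent.

Yes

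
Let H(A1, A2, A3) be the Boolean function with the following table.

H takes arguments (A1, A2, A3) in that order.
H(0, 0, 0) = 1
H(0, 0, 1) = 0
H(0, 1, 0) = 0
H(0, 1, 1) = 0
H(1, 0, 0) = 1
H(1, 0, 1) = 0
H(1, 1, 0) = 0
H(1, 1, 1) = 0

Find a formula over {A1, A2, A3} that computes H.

H=1 on 2 inputs: (0,0,0), (1,0,0). Reading each as a conjunction of literals (¬A1·¬A2·¬A3, A1·¬A2·¬A3) and taking the OR gives the canonical DNF.

H(A1, A2, A3) = ((~A1 & ~A2) & ~A3) | ((A1 & ~A2) & ~A3)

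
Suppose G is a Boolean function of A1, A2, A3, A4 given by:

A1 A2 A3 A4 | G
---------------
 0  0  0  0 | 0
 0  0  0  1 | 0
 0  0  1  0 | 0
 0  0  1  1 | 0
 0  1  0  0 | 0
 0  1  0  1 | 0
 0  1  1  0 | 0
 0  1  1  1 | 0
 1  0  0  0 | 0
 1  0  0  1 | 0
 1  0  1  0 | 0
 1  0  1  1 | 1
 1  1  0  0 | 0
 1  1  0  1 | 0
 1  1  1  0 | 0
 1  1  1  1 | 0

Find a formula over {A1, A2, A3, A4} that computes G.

Only row (1,0,1,1) gives 1. That row's minterm A1·¬A2·A3·A4 is G directly.

G(A1, A2, A3, A4) = ((A1 & ~A2) & A3) & A4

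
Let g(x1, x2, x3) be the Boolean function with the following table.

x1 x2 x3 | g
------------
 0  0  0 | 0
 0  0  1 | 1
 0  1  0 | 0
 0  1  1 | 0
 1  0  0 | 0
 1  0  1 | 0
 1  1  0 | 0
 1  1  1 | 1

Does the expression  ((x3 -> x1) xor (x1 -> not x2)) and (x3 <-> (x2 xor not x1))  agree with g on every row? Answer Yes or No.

Test each input against both g and the formula:
  x1=0, x2=0, x3=0: formula gives 0, g = 0 ✓
  x1=0, x2=0, x3=1: formula gives 1, g = 1 ✓
  x1=0, x2=1, x3=0: formula gives 0, g = 0 ✓
  x1=0, x2=1, x3=1: formula gives 0, g = 0 ✓
  x1=1, x2=0, x3=0: formula gives 0, g = 0 ✓
  …and likewise for the remaining 3 rows.
Every row agrees, so the formula is equivalent.

Yes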